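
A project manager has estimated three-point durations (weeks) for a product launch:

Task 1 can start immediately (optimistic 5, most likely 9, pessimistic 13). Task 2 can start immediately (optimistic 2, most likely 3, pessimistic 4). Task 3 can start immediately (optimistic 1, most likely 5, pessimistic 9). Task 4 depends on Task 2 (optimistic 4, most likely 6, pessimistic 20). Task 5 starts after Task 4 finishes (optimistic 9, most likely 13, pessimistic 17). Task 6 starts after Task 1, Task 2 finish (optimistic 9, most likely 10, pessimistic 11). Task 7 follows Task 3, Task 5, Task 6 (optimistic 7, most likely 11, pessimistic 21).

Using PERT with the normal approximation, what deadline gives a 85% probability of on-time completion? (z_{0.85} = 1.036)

39.9 weeks

te_Task 1 = (5 + 4·9 + 13)/6 = 54/6 = 9; σ²_Task 1 = ((13−5)/6)² = 1.778
te_Task 2 = (2 + 4·3 + 4)/6 = 18/6 = 3; σ²_Task 2 = ((4−2)/6)² = 0.111
te_Task 3 = (1 + 4·5 + 9)/6 = 30/6 = 5; σ²_Task 3 = ((9−1)/6)² = 1.778
te_Task 4 = (4 + 4·6 + 20)/6 = 48/6 = 8; σ²_Task 4 = ((20−4)/6)² = 7.111
te_Task 5 = (9 + 4·13 + 17)/6 = 78/6 = 13; σ²_Task 5 = ((17−9)/6)² = 1.778
te_Task 6 = (9 + 4·10 + 11)/6 = 60/6 = 10; σ²_Task 6 = ((11−9)/6)² = 0.111
te_Task 7 = (7 + 4·11 + 21)/6 = 72/6 = 12; σ²_Task 7 = ((21−7)/6)² = 5.444

Forward pass:
ES_Task 1 = 0; EF_Task 1 = 9
ES_Task 2 = 0; EF_Task 2 = 3
ES_Task 3 = 0; EF_Task 3 = 5
ES_Task 4 = 3; EF_Task 4 = 3+8 = 11
ES_Task 5 = 11; EF_Task 5 = 11+13 = 24
ES_Task 6 = max(EF_Task 1=9, EF_Task 2=3) = 9; EF_Task 6 = 9+10 = 19
ES_Task 7 = max(EF_Task 3=5, EF_Task 5=24, EF_Task 6=19) = 24; EF_Task 7 = 24+12 = 36
Expected project duration μ = 36 weeks. Critical path: Task 2 → Task 4 → Task 5 → Task 7.

Variance along critical path = 0.111 + 7.111 + 1.778 + 5.444 = 14.444; σ = 3.801 weeks.
D = μ + z·σ = 36 + 1.036·3.801 = 39.9 weeks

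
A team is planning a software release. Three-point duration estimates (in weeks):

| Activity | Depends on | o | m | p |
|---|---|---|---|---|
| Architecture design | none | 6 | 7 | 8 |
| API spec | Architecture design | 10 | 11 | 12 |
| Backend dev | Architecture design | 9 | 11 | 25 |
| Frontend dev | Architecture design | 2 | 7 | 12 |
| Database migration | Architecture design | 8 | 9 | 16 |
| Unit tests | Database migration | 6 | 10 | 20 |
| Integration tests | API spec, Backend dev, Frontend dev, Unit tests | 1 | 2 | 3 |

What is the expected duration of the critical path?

30 weeks

te_Architecture design = (6 + 4·7 + 8)/6 = 42/6 = 7
te_API spec = (10 + 4·11 + 12)/6 = 66/6 = 11
te_Backend dev = (9 + 4·11 + 25)/6 = 78/6 = 13
te_Frontend dev = (2 + 4·7 + 12)/6 = 42/6 = 7
te_Database migration = (8 + 4·9 + 16)/6 = 60/6 = 10
te_Unit tests = (6 + 4·10 + 20)/6 = 66/6 = 11
te_Integration tests = (1 + 4·2 + 3)/6 = 12/6 = 2

Forward pass:
ES_Architecture design = 0; EF_Architecture design = 7
ES_API spec = 7; EF_API spec = 7+11 = 18
ES_Backend dev = 7; EF_Backend dev = 7+13 = 20
ES_Frontend dev = 7; EF_Frontend dev = 7+7 = 14
ES_Database migration = 7; EF_Database migration = 7+10 = 17
ES_Unit tests = 17; EF_Unit tests = 17+11 = 28
ES_Integration tests = max(EF_API spec=18, EF_Backend dev=20, EF_Frontend dev=14, EF_Unit tests=28) = 28; EF_Integration tests = 28+2 = 30
Expected project duration μ = 30 weeks. Critical path: Architecture design → Database migration → Unit tests → Integration tests.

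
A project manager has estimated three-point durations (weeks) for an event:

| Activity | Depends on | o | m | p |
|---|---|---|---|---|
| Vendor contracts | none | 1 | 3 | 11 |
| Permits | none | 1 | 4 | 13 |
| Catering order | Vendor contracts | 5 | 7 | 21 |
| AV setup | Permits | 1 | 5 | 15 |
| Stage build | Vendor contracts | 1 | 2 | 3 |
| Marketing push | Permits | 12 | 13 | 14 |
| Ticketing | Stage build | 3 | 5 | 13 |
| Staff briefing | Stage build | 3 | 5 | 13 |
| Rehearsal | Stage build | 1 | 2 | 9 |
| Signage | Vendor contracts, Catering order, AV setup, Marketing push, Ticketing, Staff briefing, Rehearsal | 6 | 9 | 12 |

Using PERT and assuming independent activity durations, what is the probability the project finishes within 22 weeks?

te_Vendor contracts = (1 + 4·3 + 11)/6 = 24/6 = 4; σ²_Vendor contracts = ((11−1)/6)² = 2.778
te_Permits = (1 + 4·4 + 13)/6 = 30/6 = 5; σ²_Permits = ((13−1)/6)² = 4.000
te_Catering order = (5 + 4·7 + 21)/6 = 54/6 = 9; σ²_Catering order = ((21−5)/6)² = 7.111
te_AV setup = (1 + 4·5 + 15)/6 = 36/6 = 6; σ²_AV setup = ((15−1)/6)² = 5.444
te_Stage build = (1 + 4·2 + 3)/6 = 12/6 = 2; σ²_Stage build = ((3−1)/6)² = 0.111
te_Marketing push = (12 + 4·13 + 14)/6 = 78/6 = 13; σ²_Marketing push = ((14−12)/6)² = 0.111
te_Ticketing = (3 + 4·5 + 13)/6 = 36/6 = 6; σ²_Ticketing = ((13−3)/6)² = 2.778
te_Staff briefing = (3 + 4·5 + 13)/6 = 36/6 = 6; σ²_Staff briefing = ((13−3)/6)² = 2.778
te_Rehearsal = (1 + 4·2 + 9)/6 = 18/6 = 3; σ²_Rehearsal = ((9−1)/6)² = 1.778
te_Signage = (6 + 4·9 + 12)/6 = 54/6 = 9; σ²_Signage = ((12−6)/6)² = 1.000

Forward pass:
ES_Vendor contracts = 0; EF_Vendor contracts = 4
ES_Permits = 0; EF_Permits = 5
ES_Catering order = 4; EF_Catering order = 4+9 = 13
ES_AV setup = 5; EF_AV setup = 5+6 = 11
ES_Stage build = 4; EF_Stage build = 4+2 = 6
ES_Marketing push = 5; EF_Marketing push = 5+13 = 18
ES_Ticketing = 6; EF_Ticketing = 6+6 = 12
ES_Staff briefing = 6; EF_Staff briefing = 6+6 = 12
ES_Rehearsal = 6; EF_Rehearsal = 6+3 = 9
ES_Signage = max(EF_Vendor contracts=4, EF_Catering order=13, EF_AV setup=11, EF_Marketing push=18, EF_Ticketing=12, EF_Staff briefing=12, EF_Rehearsal=9) = 18; EF_Signage = 18+9 = 27
Expected project duration μ = 27 weeks. Critical path: Permits → Marketing push → Signage.

Variance along critical path = 4.000 + 0.111 + 1.000 = 5.111; σ = √5.111 = 2.261 weeks.
Z = (22 − 27) / 2.261 = -2.212
P(T ≤ 22) = Φ(-2.212) ≈ 0.013

0.013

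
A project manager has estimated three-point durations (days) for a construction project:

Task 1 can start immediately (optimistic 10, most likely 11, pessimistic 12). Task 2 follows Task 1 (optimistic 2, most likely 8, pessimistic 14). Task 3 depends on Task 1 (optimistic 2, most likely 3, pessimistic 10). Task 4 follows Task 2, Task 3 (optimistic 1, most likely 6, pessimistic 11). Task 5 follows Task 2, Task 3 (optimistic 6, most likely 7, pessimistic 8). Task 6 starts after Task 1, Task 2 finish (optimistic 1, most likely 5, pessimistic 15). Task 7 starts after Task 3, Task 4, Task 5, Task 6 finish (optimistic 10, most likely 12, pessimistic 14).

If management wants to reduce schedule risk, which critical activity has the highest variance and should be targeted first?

Task 2

te_Task 1 = (10 + 4·11 + 12)/6 = 66/6 = 11; σ²_Task 1 = ((12−10)/6)² = 0.111
te_Task 2 = (2 + 4·8 + 14)/6 = 48/6 = 8; σ²_Task 2 = ((14−2)/6)² = 4.000
te_Task 3 = (2 + 4·3 + 10)/6 = 24/6 = 4; σ²_Task 3 = ((10−2)/6)² = 1.778
te_Task 4 = (1 + 4·6 + 11)/6 = 36/6 = 6; σ²_Task 4 = ((11−1)/6)² = 2.778
te_Task 5 = (6 + 4·7 + 8)/6 = 42/6 = 7; σ²_Task 5 = ((8−6)/6)² = 0.111
te_Task 6 = (1 + 4·5 + 15)/6 = 36/6 = 6; σ²_Task 6 = ((15−1)/6)² = 5.444
te_Task 7 = (10 + 4·12 + 14)/6 = 72/6 = 12; σ²_Task 7 = ((14−10)/6)² = 0.444

Forward pass:
ES_Task 1 = 0; EF_Task 1 = 11
ES_Task 2 = 11; EF_Task 2 = 11+8 = 19
ES_Task 3 = 11; EF_Task 3 = 11+4 = 15
ES_Task 4 = max(EF_Task 2=19, EF_Task 3=15) = 19; EF_Task 4 = 19+6 = 25
ES_Task 5 = max(EF_Task 2=19, EF_Task 3=15) = 19; EF_Task 5 = 19+7 = 26
ES_Task 6 = max(EF_Task 1=11, EF_Task 2=19) = 19; EF_Task 6 = 19+6 = 25
ES_Task 7 = max(EF_Task 3=15, EF_Task 4=25, EF_Task 5=26, EF_Task 6=25) = 26; EF_Task 7 = 26+12 = 38
Expected project duration μ = 38 days. Critical path: Task 1 → Task 2 → Task 5 → Task 7.

Variances on critical path: σ²_Task 1=0.111, σ²_Task 2=4.000, σ²_Task 5=0.111, σ²_Task 7=0.444.
Largest is σ²_Task 2 = 4.000.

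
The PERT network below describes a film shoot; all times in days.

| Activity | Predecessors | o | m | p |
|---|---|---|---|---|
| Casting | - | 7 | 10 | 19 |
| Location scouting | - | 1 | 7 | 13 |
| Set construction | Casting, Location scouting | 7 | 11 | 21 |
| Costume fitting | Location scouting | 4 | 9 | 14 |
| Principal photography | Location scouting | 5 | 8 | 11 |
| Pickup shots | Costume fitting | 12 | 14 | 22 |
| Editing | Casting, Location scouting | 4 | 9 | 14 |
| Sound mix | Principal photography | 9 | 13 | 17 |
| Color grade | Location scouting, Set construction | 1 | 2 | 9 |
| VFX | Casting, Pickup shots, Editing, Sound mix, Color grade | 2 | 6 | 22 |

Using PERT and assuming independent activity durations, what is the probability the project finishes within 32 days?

0.062

te_Casting = (7 + 4·10 + 19)/6 = 66/6 = 11; σ²_Casting = ((19−7)/6)² = 4.000
te_Location scouting = (1 + 4·7 + 13)/6 = 42/6 = 7; σ²_Location scouting = ((13−1)/6)² = 4.000
te_Set construction = (7 + 4·11 + 21)/6 = 72/6 = 12; σ²_Set construction = ((21−7)/6)² = 5.444
te_Costume fitting = (4 + 4·9 + 14)/6 = 54/6 = 9; σ²_Costume fitting = ((14−4)/6)² = 2.778
te_Principal photography = (5 + 4·8 + 11)/6 = 48/6 = 8; σ²_Principal photography = ((11−5)/6)² = 1.000
te_Pickup shots = (12 + 4·14 + 22)/6 = 90/6 = 15; σ²_Pickup shots = ((22−12)/6)² = 2.778
te_Editing = (4 + 4·9 + 14)/6 = 54/6 = 9; σ²_Editing = ((14−4)/6)² = 2.778
te_Sound mix = (9 + 4·13 + 17)/6 = 78/6 = 13; σ²_Sound mix = ((17−9)/6)² = 1.778
te_Color grade = (1 + 4·2 + 9)/6 = 18/6 = 3; σ²_Color grade = ((9−1)/6)² = 1.778
te_VFX = (2 + 4·6 + 22)/6 = 48/6 = 8; σ²_VFX = ((22−2)/6)² = 11.111

Forward pass:
ES_Casting = 0; EF_Casting = 11
ES_Location scouting = 0; EF_Location scouting = 7
ES_Set construction = max(EF_Casting=11, EF_Location scouting=7) = 11; EF_Set construction = 11+12 = 23
ES_Costume fitting = 7; EF_Costume fitting = 7+9 = 16
ES_Principal photography = 7; EF_Principal photography = 7+8 = 15
ES_Pickup shots = 16; EF_Pickup shots = 16+15 = 31
ES_Editing = max(EF_Casting=11, EF_Location scouting=7) = 11; EF_Editing = 11+9 = 20
ES_Sound mix = 15; EF_Sound mix = 15+13 = 28
ES_Color grade = max(EF_Location scouting=7, EF_Set construction=23) = 23; EF_Color grade = 23+3 = 26
ES_VFX = max(EF_Casting=11, EF_Pickup shots=31, EF_Editing=20, EF_Sound mix=28, EF_Color grade=26) = 31; EF_VFX = 31+8 = 39
Expected project duration μ = 39 days. Critical path: Location scouting → Costume fitting → Pickup shots → VFX.

Variance along critical path = 4.000 + 2.778 + 2.778 + 11.111 = 20.667; σ = √20.667 = 4.546 days.
Z = (32 − 39) / 4.546 = -1.540
P(T ≤ 32) = Φ(-1.540) ≈ 0.062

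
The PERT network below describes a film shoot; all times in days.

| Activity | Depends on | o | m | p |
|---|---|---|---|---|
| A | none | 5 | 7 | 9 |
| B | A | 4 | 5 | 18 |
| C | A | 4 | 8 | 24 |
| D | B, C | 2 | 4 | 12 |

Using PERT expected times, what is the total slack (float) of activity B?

3 days

te_A = (5 + 4·7 + 9)/6 = 42/6 = 7
te_B = (4 + 4·5 + 18)/6 = 42/6 = 7
te_C = (4 + 4·8 + 24)/6 = 60/6 = 10
te_D = (2 + 4·4 + 12)/6 = 30/6 = 5

Forward pass:
ES_A = 0; EF_A = 7
ES_B = 7; EF_B = 7+7 = 14
ES_C = 7; EF_C = 7+10 = 17
ES_D = max(EF_B=14, EF_C=17) = 17; EF_D = 17+5 = 22
Expected project duration μ = 22 days. Critical path: A → C → D.

Backward pass:
LF_D = 22; LS_D = 22−5 = 17
LF_C = LS_D = 17; LS_C = 17−10 = 7
LF_B = LS_D = 17; LS_B = 17−7 = 10
LF_A = min(LS_B=10, LS_C=7) = 7; LS_A = 7−7 = 0
Slack_B = LS_B − ES_B = 10 − 7 = 3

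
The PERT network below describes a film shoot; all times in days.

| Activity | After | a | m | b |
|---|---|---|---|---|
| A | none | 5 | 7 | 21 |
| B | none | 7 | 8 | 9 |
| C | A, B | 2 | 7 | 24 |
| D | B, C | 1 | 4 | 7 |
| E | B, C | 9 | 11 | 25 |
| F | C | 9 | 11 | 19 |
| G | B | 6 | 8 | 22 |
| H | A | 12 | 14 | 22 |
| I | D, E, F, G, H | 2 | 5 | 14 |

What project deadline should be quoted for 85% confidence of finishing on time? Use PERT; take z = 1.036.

42.8 days

te_A = (5 + 4·7 + 21)/6 = 54/6 = 9; σ²_A = ((21−5)/6)² = 7.111
te_B = (7 + 4·8 + 9)/6 = 48/6 = 8; σ²_B = ((9−7)/6)² = 0.111
te_C = (2 + 4·7 + 24)/6 = 54/6 = 9; σ²_C = ((24−2)/6)² = 13.444
te_D = (1 + 4·4 + 7)/6 = 24/6 = 4; σ²_D = ((7−1)/6)² = 1.000
te_E = (9 + 4·11 + 25)/6 = 78/6 = 13; σ²_E = ((25−9)/6)² = 7.111
te_F = (9 + 4·11 + 19)/6 = 72/6 = 12; σ²_F = ((19−9)/6)² = 2.778
te_G = (6 + 4·8 + 22)/6 = 60/6 = 10; σ²_G = ((22−6)/6)² = 7.111
te_H = (12 + 4·14 + 22)/6 = 90/6 = 15; σ²_H = ((22−12)/6)² = 2.778
te_I = (2 + 4·5 + 14)/6 = 36/6 = 6; σ²_I = ((14−2)/6)² = 4.000

Forward pass:
ES_A = 0; EF_A = 9
ES_B = 0; EF_B = 8
ES_C = max(EF_A=9, EF_B=8) = 9; EF_C = 9+9 = 18
ES_D = max(EF_B=8, EF_C=18) = 18; EF_D = 18+4 = 22
ES_E = max(EF_B=8, EF_C=18) = 18; EF_E = 18+13 = 31
ES_F = 18; EF_F = 18+12 = 30
ES_G = 8; EF_G = 8+10 = 18
ES_H = 9; EF_H = 9+15 = 24
ES_I = max(EF_D=22, EF_E=31, EF_F=30, EF_G=18, EF_H=24) = 31; EF_I = 31+6 = 37
Expected project duration μ = 37 days. Critical path: A → C → E → I.

Variance along critical path = 7.111 + 13.444 + 7.111 + 4.000 = 31.667; σ = 5.627 days.
D = μ + z·σ = 37 + 1.036·5.627 = 42.8 days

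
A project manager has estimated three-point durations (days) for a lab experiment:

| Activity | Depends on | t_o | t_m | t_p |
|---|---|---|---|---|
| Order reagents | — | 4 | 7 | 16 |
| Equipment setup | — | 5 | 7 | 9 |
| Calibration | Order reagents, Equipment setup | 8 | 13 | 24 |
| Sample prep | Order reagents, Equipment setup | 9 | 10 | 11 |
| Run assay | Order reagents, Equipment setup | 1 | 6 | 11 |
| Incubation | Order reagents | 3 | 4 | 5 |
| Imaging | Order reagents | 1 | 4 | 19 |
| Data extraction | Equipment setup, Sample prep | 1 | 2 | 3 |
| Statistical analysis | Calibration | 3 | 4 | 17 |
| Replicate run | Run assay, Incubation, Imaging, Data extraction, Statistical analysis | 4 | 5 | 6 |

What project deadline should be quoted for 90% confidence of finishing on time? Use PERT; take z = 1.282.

te_Order reagents = (4 + 4·7 + 16)/6 = 48/6 = 8; σ²_Order reagents = ((16−4)/6)² = 4.000
te_Equipment setup = (5 + 4·7 + 9)/6 = 42/6 = 7; σ²_Equipment setup = ((9−5)/6)² = 0.444
te_Calibration = (8 + 4·13 + 24)/6 = 84/6 = 14; σ²_Calibration = ((24−8)/6)² = 7.111
te_Sample prep = (9 + 4·10 + 11)/6 = 60/6 = 10; σ²_Sample prep = ((11−9)/6)² = 0.111
te_Run assay = (1 + 4·6 + 11)/6 = 36/6 = 6; σ²_Run assay = ((11−1)/6)² = 2.778
te_Incubation = (3 + 4·4 + 5)/6 = 24/6 = 4; σ²_Incubation = ((5−3)/6)² = 0.111
te_Imaging = (1 + 4·4 + 19)/6 = 36/6 = 6; σ²_Imaging = ((19−1)/6)² = 9.000
te_Data extraction = (1 + 4·2 + 3)/6 = 12/6 = 2; σ²_Data extraction = ((3−1)/6)² = 0.111
te_Statistical analysis = (3 + 4·4 + 17)/6 = 36/6 = 6; σ²_Statistical analysis = ((17−3)/6)² = 5.444
te_Replicate run = (4 + 4·5 + 6)/6 = 30/6 = 5; σ²_Replicate run = ((6−4)/6)² = 0.111

Forward pass:
ES_Order reagents = 0; EF_Order reagents = 8
ES_Equipment setup = 0; EF_Equipment setup = 7
ES_Calibration = max(EF_Order reagents=8, EF_Equipment setup=7) = 8; EF_Calibration = 8+14 = 22
ES_Sample prep = max(EF_Order reagents=8, EF_Equipment setup=7) = 8; EF_Sample prep = 8+10 = 18
ES_Run assay = max(EF_Order reagents=8, EF_Equipment setup=7) = 8; EF_Run assay = 8+6 = 14
ES_Incubation = 8; EF_Incubation = 8+4 = 12
ES_Imaging = 8; EF_Imaging = 8+6 = 14
ES_Data extraction = max(EF_Equipment setup=7, EF_Sample prep=18) = 18; EF_Data extraction = 18+2 = 20
ES_Statistical analysis = 22; EF_Statistical analysis = 22+6 = 28
ES_Replicate run = max(EF_Run assay=14, EF_Incubation=12, EF_Imaging=14, EF_Data extraction=20, EF_Statistical analysis=28) = 28; EF_Replicate run = 28+5 = 33
Expected project duration μ = 33 days. Critical path: Order reagents → Calibration → Statistical analysis → Replicate run.

Variance along critical path = 4.000 + 7.111 + 5.444 + 0.111 = 16.667; σ = 4.082 days.
D = μ + z·σ = 33 + 1.282·4.082 = 38.2 days

38.2 days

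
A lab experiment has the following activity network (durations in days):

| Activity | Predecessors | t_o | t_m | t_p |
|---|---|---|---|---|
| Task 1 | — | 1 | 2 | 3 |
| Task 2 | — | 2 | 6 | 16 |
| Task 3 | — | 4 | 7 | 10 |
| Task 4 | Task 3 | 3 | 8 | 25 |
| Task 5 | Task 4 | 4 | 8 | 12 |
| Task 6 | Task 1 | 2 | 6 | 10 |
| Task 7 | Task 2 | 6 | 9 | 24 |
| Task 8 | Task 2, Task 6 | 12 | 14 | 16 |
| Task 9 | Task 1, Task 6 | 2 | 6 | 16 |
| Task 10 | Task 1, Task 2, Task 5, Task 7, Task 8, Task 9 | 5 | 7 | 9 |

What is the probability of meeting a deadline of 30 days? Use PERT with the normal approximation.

0.312

te_Task 1 = (1 + 4·2 + 3)/6 = 12/6 = 2; σ²_Task 1 = ((3−1)/6)² = 0.111
te_Task 2 = (2 + 4·6 + 16)/6 = 42/6 = 7; σ²_Task 2 = ((16−2)/6)² = 5.444
te_Task 3 = (4 + 4·7 + 10)/6 = 42/6 = 7; σ²_Task 3 = ((10−4)/6)² = 1.000
te_Task 4 = (3 + 4·8 + 25)/6 = 60/6 = 10; σ²_Task 4 = ((25−3)/6)² = 13.444
te_Task 5 = (4 + 4·8 + 12)/6 = 48/6 = 8; σ²_Task 5 = ((12−4)/6)² = 1.778
te_Task 6 = (2 + 4·6 + 10)/6 = 36/6 = 6; σ²_Task 6 = ((10−2)/6)² = 1.778
te_Task 7 = (6 + 4·9 + 24)/6 = 66/6 = 11; σ²_Task 7 = ((24−6)/6)² = 9.000
te_Task 8 = (12 + 4·14 + 16)/6 = 84/6 = 14; σ²_Task 8 = ((16−12)/6)² = 0.444
te_Task 9 = (2 + 4·6 + 16)/6 = 42/6 = 7; σ²_Task 9 = ((16−2)/6)² = 5.444
te_Task 10 = (5 + 4·7 + 9)/6 = 42/6 = 7; σ²_Task 10 = ((9−5)/6)² = 0.444

Forward pass:
ES_Task 1 = 0; EF_Task 1 = 2
ES_Task 2 = 0; EF_Task 2 = 7
ES_Task 3 = 0; EF_Task 3 = 7
ES_Task 4 = 7; EF_Task 4 = 7+10 = 17
ES_Task 5 = 17; EF_Task 5 = 17+8 = 25
ES_Task 6 = 2; EF_Task 6 = 2+6 = 8
ES_Task 7 = 7; EF_Task 7 = 7+11 = 18
ES_Task 8 = max(EF_Task 2=7, EF_Task 6=8) = 8; EF_Task 8 = 8+14 = 22
ES_Task 9 = max(EF_Task 1=2, EF_Task 6=8) = 8; EF_Task 9 = 8+7 = 15
ES_Task 10 = max(EF_Task 1=2, EF_Task 2=7, EF_Task 5=25, EF_Task 7=18, EF_Task 8=22, EF_Task 9=15) = 25; EF_Task 10 = 25+7 = 32
Expected project duration μ = 32 days. Critical path: Task 3 → Task 4 → Task 5 → Task 10.

Variance along critical path = 1.000 + 13.444 + 1.778 + 0.444 = 16.667; σ = √16.667 = 4.082 days.
Z = (30 − 32) / 4.082 = -0.490
P(T ≤ 30) = Φ(-0.490) ≈ 0.312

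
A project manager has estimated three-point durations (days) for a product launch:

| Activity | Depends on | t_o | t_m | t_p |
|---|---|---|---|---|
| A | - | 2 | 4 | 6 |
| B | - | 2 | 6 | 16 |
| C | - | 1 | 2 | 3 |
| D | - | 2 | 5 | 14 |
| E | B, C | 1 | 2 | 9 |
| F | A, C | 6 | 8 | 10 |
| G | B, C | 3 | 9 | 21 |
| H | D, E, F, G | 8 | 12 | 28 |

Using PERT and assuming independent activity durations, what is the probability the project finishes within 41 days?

te_A = (2 + 4·4 + 6)/6 = 24/6 = 4; σ²_A = ((6−2)/6)² = 0.444
te_B = (2 + 4·6 + 16)/6 = 42/6 = 7; σ²_B = ((16−2)/6)² = 5.444
te_C = (1 + 4·2 + 3)/6 = 12/6 = 2; σ²_C = ((3−1)/6)² = 0.111
te_D = (2 + 4·5 + 14)/6 = 36/6 = 6; σ²_D = ((14−2)/6)² = 4.000
te_E = (1 + 4·2 + 9)/6 = 18/6 = 3; σ²_E = ((9−1)/6)² = 1.778
te_F = (6 + 4·8 + 10)/6 = 48/6 = 8; σ²_F = ((10−6)/6)² = 0.444
te_G = (3 + 4·9 + 21)/6 = 60/6 = 10; σ²_G = ((21−3)/6)² = 9.000
te_H = (8 + 4·12 + 28)/6 = 84/6 = 14; σ²_H = ((28−8)/6)² = 11.111

Forward pass:
ES_A = 0; EF_A = 4
ES_B = 0; EF_B = 7
ES_C = 0; EF_C = 2
ES_D = 0; EF_D = 6
ES_E = max(EF_B=7, EF_C=2) = 7; EF_E = 7+3 = 10
ES_F = max(EF_A=4, EF_C=2) = 4; EF_F = 4+8 = 12
ES_G = max(EF_B=7, EF_C=2) = 7; EF_G = 7+10 = 17
ES_H = max(EF_D=6, EF_E=10, EF_F=12, EF_G=17) = 17; EF_H = 17+14 = 31
Expected project duration μ = 31 days. Critical path: B → G → H.

Variance along critical path = 5.444 + 9.000 + 11.111 = 25.556; σ = √25.556 = 5.055 days.
Z = (41 − 31) / 5.055 = 1.978
P(T ≤ 41) = Φ(1.978) ≈ 0.976

0.976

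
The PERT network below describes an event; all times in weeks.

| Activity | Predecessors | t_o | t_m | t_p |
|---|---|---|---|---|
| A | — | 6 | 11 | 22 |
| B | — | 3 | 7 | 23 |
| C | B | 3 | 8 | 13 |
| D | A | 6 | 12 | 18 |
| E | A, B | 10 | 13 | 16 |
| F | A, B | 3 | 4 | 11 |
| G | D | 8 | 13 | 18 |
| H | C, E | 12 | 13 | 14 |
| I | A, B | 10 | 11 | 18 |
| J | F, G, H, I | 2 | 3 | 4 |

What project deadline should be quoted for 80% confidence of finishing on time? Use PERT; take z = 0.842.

te_A = (6 + 4·11 + 22)/6 = 72/6 = 12; σ²_A = ((22−6)/6)² = 7.111
te_B = (3 + 4·7 + 23)/6 = 54/6 = 9; σ²_B = ((23−3)/6)² = 11.111
te_C = (3 + 4·8 + 13)/6 = 48/6 = 8; σ²_C = ((13−3)/6)² = 2.778
te_D = (6 + 4·12 + 18)/6 = 72/6 = 12; σ²_D = ((18−6)/6)² = 4.000
te_E = (10 + 4·13 + 16)/6 = 78/6 = 13; σ²_E = ((16−10)/6)² = 1.000
te_F = (3 + 4·4 + 11)/6 = 30/6 = 5; σ²_F = ((11−3)/6)² = 1.778
te_G = (8 + 4·13 + 18)/6 = 78/6 = 13; σ²_G = ((18−8)/6)² = 2.778
te_H = (12 + 4·13 + 14)/6 = 78/6 = 13; σ²_H = ((14−12)/6)² = 0.111
te_I = (10 + 4·11 + 18)/6 = 72/6 = 12; σ²_I = ((18−10)/6)² = 1.778
te_J = (2 + 4·3 + 4)/6 = 18/6 = 3; σ²_J = ((4−2)/6)² = 0.111

Forward pass:
ES_A = 0; EF_A = 12
ES_B = 0; EF_B = 9
ES_C = 9; EF_C = 9+8 = 17
ES_D = 12; EF_D = 12+12 = 24
ES_E = max(EF_A=12, EF_B=9) = 12; EF_E = 12+13 = 25
ES_F = max(EF_A=12, EF_B=9) = 12; EF_F = 12+5 = 17
ES_G = 24; EF_G = 24+13 = 37
ES_H = max(EF_C=17, EF_E=25) = 25; EF_H = 25+13 = 38
ES_I = max(EF_A=12, EF_B=9) = 12; EF_I = 12+12 = 24
ES_J = max(EF_F=17, EF_G=37, EF_H=38, EF_I=24) = 38; EF_J = 38+3 = 41
Expected project duration μ = 41 weeks. Critical path: A → E → H → J.

Variance along critical path = 7.111 + 1.000 + 0.111 + 0.111 = 8.333; σ = 2.887 weeks.
D = μ + z·σ = 41 + 0.842·2.887 = 43.4 weeks

43.4 weeks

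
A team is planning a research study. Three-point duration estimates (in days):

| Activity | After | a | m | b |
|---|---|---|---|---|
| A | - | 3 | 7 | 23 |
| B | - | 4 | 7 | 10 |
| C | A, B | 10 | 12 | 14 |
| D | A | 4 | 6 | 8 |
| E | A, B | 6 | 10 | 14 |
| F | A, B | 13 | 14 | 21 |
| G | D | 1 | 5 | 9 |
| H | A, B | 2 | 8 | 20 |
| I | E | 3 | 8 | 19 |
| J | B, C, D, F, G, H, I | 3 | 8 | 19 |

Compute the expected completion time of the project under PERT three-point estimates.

te_A = (3 + 4·7 + 23)/6 = 54/6 = 9
te_B = (4 + 4·7 + 10)/6 = 42/6 = 7
te_C = (10 + 4·12 + 14)/6 = 72/6 = 12
te_D = (4 + 4·6 + 8)/6 = 36/6 = 6
te_E = (6 + 4·10 + 14)/6 = 60/6 = 10
te_F = (13 + 4·14 + 21)/6 = 90/6 = 15
te_G = (1 + 4·5 + 9)/6 = 30/6 = 5
te_H = (2 + 4·8 + 20)/6 = 54/6 = 9
te_I = (3 + 4·8 + 19)/6 = 54/6 = 9
te_J = (3 + 4·8 + 19)/6 = 54/6 = 9

Forward pass:
ES_A = 0; EF_A = 9
ES_B = 0; EF_B = 7
ES_C = max(EF_A=9, EF_B=7) = 9; EF_C = 9+12 = 21
ES_D = 9; EF_D = 9+6 = 15
ES_E = max(EF_A=9, EF_B=7) = 9; EF_E = 9+10 = 19
ES_F = max(EF_A=9, EF_B=7) = 9; EF_F = 9+15 = 24
ES_G = 15; EF_G = 15+5 = 20
ES_H = max(EF_A=9, EF_B=7) = 9; EF_H = 9+9 = 18
ES_I = 19; EF_I = 19+9 = 28
ES_J = max(EF_B=7, EF_C=21, EF_D=15, EF_F=24, EF_G=20, EF_H=18, EF_I=28) = 28; EF_J = 28+9 = 37
Expected project duration μ = 37 days. Critical path: A → E → I → J.

37 days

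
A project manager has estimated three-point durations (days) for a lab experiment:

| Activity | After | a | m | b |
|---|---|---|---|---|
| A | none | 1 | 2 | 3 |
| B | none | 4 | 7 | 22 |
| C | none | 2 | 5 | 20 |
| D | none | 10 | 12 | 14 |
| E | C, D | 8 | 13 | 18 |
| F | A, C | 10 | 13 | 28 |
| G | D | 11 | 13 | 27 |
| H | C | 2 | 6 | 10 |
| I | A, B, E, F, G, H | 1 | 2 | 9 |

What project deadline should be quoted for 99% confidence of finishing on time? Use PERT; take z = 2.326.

37.1 days

te_A = (1 + 4·2 + 3)/6 = 12/6 = 2; σ²_A = ((3−1)/6)² = 0.111
te_B = (4 + 4·7 + 22)/6 = 54/6 = 9; σ²_B = ((22−4)/6)² = 9.000
te_C = (2 + 4·5 + 20)/6 = 42/6 = 7; σ²_C = ((20−2)/6)² = 9.000
te_D = (10 + 4·12 + 14)/6 = 72/6 = 12; σ²_D = ((14−10)/6)² = 0.444
te_E = (8 + 4·13 + 18)/6 = 78/6 = 13; σ²_E = ((18−8)/6)² = 2.778
te_F = (10 + 4·13 + 28)/6 = 90/6 = 15; σ²_F = ((28−10)/6)² = 9.000
te_G = (11 + 4·13 + 27)/6 = 90/6 = 15; σ²_G = ((27−11)/6)² = 7.111
te_H = (2 + 4·6 + 10)/6 = 36/6 = 6; σ²_H = ((10−2)/6)² = 1.778
te_I = (1 + 4·2 + 9)/6 = 18/6 = 3; σ²_I = ((9−1)/6)² = 1.778

Forward pass:
ES_A = 0; EF_A = 2
ES_B = 0; EF_B = 9
ES_C = 0; EF_C = 7
ES_D = 0; EF_D = 12
ES_E = max(EF_C=7, EF_D=12) = 12; EF_E = 12+13 = 25
ES_F = max(EF_A=2, EF_C=7) = 7; EF_F = 7+15 = 22
ES_G = 12; EF_G = 12+15 = 27
ES_H = 7; EF_H = 7+6 = 13
ES_I = max(EF_A=2, EF_B=9, EF_E=25, EF_F=22, EF_G=27, EF_H=13) = 27; EF_I = 27+3 = 30
Expected project duration μ = 30 days. Critical path: D → G → I.

Variance along critical path = 0.444 + 7.111 + 1.778 = 9.333; σ = 3.055 days.
D = μ + z·σ = 30 + 2.326·3.055 = 37.1 days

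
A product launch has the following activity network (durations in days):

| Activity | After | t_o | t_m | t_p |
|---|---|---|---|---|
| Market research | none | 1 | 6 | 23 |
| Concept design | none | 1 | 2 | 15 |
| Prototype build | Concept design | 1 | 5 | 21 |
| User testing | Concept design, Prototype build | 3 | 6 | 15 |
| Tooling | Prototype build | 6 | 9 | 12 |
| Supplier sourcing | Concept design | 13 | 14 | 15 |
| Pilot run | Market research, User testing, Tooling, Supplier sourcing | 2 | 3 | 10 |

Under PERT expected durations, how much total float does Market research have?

12 days

te_Market research = (1 + 4·6 + 23)/6 = 48/6 = 8
te_Concept design = (1 + 4·2 + 15)/6 = 24/6 = 4
te_Prototype build = (1 + 4·5 + 21)/6 = 42/6 = 7
te_User testing = (3 + 4·6 + 15)/6 = 42/6 = 7
te_Tooling = (6 + 4·9 + 12)/6 = 54/6 = 9
te_Supplier sourcing = (13 + 4·14 + 15)/6 = 84/6 = 14
te_Pilot run = (2 + 4·3 + 10)/6 = 24/6 = 4

Forward pass:
ES_Market research = 0; EF_Market research = 8
ES_Concept design = 0; EF_Concept design = 4
ES_Prototype build = 4; EF_Prototype build = 4+7 = 11
ES_User testing = max(EF_Concept design=4, EF_Prototype build=11) = 11; EF_User testing = 11+7 = 18
ES_Tooling = 11; EF_Tooling = 11+9 = 20
ES_Supplier sourcing = 4; EF_Supplier sourcing = 4+14 = 18
ES_Pilot run = max(EF_Market research=8, EF_User testing=18, EF_Tooling=20, EF_Supplier sourcing=18) = 20; EF_Pilot run = 20+4 = 24
Expected project duration μ = 24 days. Critical path: Concept design → Prototype build → Tooling → Pilot run.

Backward pass:
LF_Pilot run = 24; LS_Pilot run = 24−4 = 20
LF_Supplier sourcing = LS_Pilot run = 20; LS_Supplier sourcing = 20−14 = 6
LF_Tooling = LS_Pilot run = 20; LS_Tooling = 20−9 = 11
LF_User testing = LS_Pilot run = 20; LS_User testing = 20−7 = 13
LF_Prototype build = min(LS_User testing=13, LS_Tooling=11) = 11; LS_Prototype build = 11−7 = 4
LF_Concept design = min(LS_Prototype build=4, LS_User testing=13, LS_Supplier sourcing=6) = 4; LS_Concept design = 4−4 = 0
LF_Market research = LS_Pilot run = 20; LS_Market research = 20−8 = 12
Slack_Market research = LS_Market research − ES_Market research = 12 − 0 = 12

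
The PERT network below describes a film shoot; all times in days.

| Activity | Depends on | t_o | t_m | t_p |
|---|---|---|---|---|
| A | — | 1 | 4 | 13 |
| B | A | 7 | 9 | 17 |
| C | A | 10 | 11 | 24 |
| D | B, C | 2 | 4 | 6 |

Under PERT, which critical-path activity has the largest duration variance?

te_A = (1 + 4·4 + 13)/6 = 30/6 = 5; σ²_A = ((13−1)/6)² = 4.000
te_B = (7 + 4·9 + 17)/6 = 60/6 = 10; σ²_B = ((17−7)/6)² = 2.778
te_C = (10 + 4·11 + 24)/6 = 78/6 = 13; σ²_C = ((24−10)/6)² = 5.444
te_D = (2 + 4·4 + 6)/6 = 24/6 = 4; σ²_D = ((6−2)/6)² = 0.444

Forward pass:
ES_A = 0; EF_A = 5
ES_B = 5; EF_B = 5+10 = 15
ES_C = 5; EF_C = 5+13 = 18
ES_D = max(EF_B=15, EF_C=18) = 18; EF_D = 18+4 = 22
Expected project duration μ = 22 days. Critical path: A → C → D.

Variances on critical path: σ²_A=4.000, σ²_C=5.444, σ²_D=0.444.
Largest is σ²_C = 5.444.

C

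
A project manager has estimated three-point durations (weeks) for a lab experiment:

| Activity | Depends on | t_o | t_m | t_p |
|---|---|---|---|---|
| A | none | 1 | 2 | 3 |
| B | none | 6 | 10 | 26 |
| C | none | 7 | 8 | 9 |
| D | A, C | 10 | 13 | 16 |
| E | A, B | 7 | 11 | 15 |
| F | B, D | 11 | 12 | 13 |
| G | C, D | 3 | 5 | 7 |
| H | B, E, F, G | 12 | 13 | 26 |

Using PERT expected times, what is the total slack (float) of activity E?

10 weeks

te_A = (1 + 4·2 + 3)/6 = 12/6 = 2
te_B = (6 + 4·10 + 26)/6 = 72/6 = 12
te_C = (7 + 4·8 + 9)/6 = 48/6 = 8
te_D = (10 + 4·13 + 16)/6 = 78/6 = 13
te_E = (7 + 4·11 + 15)/6 = 66/6 = 11
te_F = (11 + 4·12 + 13)/6 = 72/6 = 12
te_G = (3 + 4·5 + 7)/6 = 30/6 = 5
te_H = (12 + 4·13 + 26)/6 = 90/6 = 15

Forward pass:
ES_A = 0; EF_A = 2
ES_B = 0; EF_B = 12
ES_C = 0; EF_C = 8
ES_D = max(EF_A=2, EF_C=8) = 8; EF_D = 8+13 = 21
ES_E = max(EF_A=2, EF_B=12) = 12; EF_E = 12+11 = 23
ES_F = max(EF_B=12, EF_D=21) = 21; EF_F = 21+12 = 33
ES_G = max(EF_C=8, EF_D=21) = 21; EF_G = 21+5 = 26
ES_H = max(EF_B=12, EF_E=23, EF_F=33, EF_G=26) = 33; EF_H = 33+15 = 48
Expected project duration μ = 48 weeks. Critical path: C → D → F → H.

Backward pass:
LF_H = 48; LS_H = 48−15 = 33
LF_G = LS_H = 33; LS_G = 33−5 = 28
LF_F = LS_H = 33; LS_F = 33−12 = 21
LF_E = LS_H = 33; LS_E = 33−11 = 22
LF_D = min(LS_F=21, LS_G=28) = 21; LS_D = 21−13 = 8
LF_C = min(LS_D=8, LS_G=28) = 8; LS_C = 8−8 = 0
LF_B = min(LS_E=22, LS_F=21, LS_H=33) = 21; LS_B = 21−12 = 9
LF_A = min(LS_D=8, LS_E=22) = 8; LS_A = 8−2 = 6
Slack_E = LS_E − ES_E = 22 − 12 = 10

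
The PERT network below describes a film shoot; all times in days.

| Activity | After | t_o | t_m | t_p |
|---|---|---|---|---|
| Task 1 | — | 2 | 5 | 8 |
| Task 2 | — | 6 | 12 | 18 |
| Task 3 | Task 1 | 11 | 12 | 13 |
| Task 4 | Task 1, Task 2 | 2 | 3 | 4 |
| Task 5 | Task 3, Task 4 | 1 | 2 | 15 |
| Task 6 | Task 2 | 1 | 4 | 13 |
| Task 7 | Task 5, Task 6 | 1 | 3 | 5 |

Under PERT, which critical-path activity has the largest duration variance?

te_Task 1 = (2 + 4·5 + 8)/6 = 30/6 = 5; σ²_Task 1 = ((8−2)/6)² = 1.000
te_Task 2 = (6 + 4·12 + 18)/6 = 72/6 = 12; σ²_Task 2 = ((18−6)/6)² = 4.000
te_Task 3 = (11 + 4·12 + 13)/6 = 72/6 = 12; σ²_Task 3 = ((13−11)/6)² = 0.111
te_Task 4 = (2 + 4·3 + 4)/6 = 18/6 = 3; σ²_Task 4 = ((4−2)/6)² = 0.111
te_Task 5 = (1 + 4·2 + 15)/6 = 24/6 = 4; σ²_Task 5 = ((15−1)/6)² = 5.444
te_Task 6 = (1 + 4·4 + 13)/6 = 30/6 = 5; σ²_Task 6 = ((13−1)/6)² = 4.000
te_Task 7 = (1 + 4·3 + 5)/6 = 18/6 = 3; σ²_Task 7 = ((5−1)/6)² = 0.444

Forward pass:
ES_Task 1 = 0; EF_Task 1 = 5
ES_Task 2 = 0; EF_Task 2 = 12
ES_Task 3 = 5; EF_Task 3 = 5+12 = 17
ES_Task 4 = max(EF_Task 1=5, EF_Task 2=12) = 12; EF_Task 4 = 12+3 = 15
ES_Task 5 = max(EF_Task 3=17, EF_Task 4=15) = 17; EF_Task 5 = 17+4 = 21
ES_Task 6 = 12; EF_Task 6 = 12+5 = 17
ES_Task 7 = max(EF_Task 5=21, EF_Task 6=17) = 21; EF_Task 7 = 21+3 = 24
Expected project duration μ = 24 days. Critical path: Task 1 → Task 3 → Task 5 → Task 7.

Variances on critical path: σ²_Task 1=1.000, σ²_Task 3=0.111, σ²_Task 5=5.444, σ²_Task 7=0.444.
Largest is σ²_Task 5 = 5.444.

Task 5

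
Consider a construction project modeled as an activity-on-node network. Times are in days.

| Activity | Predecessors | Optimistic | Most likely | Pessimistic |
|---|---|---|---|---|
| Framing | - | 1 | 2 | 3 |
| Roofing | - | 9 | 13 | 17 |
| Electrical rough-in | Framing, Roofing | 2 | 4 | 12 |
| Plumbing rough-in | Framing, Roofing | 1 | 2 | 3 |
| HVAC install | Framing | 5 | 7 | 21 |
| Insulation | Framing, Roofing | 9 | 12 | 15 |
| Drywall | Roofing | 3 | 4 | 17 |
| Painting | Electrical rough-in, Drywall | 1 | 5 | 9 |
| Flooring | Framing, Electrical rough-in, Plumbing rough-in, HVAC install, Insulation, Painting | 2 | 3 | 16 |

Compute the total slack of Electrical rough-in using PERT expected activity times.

2 days

te_Framing = (1 + 4·2 + 3)/6 = 12/6 = 2
te_Roofing = (9 + 4·13 + 17)/6 = 78/6 = 13
te_Electrical rough-in = (2 + 4·4 + 12)/6 = 30/6 = 5
te_Plumbing rough-in = (1 + 4·2 + 3)/6 = 12/6 = 2
te_HVAC install = (5 + 4·7 + 21)/6 = 54/6 = 9
te_Insulation = (9 + 4·12 + 15)/6 = 72/6 = 12
te_Drywall = (3 + 4·4 + 17)/6 = 36/6 = 6
te_Painting = (1 + 4·5 + 9)/6 = 30/6 = 5
te_Flooring = (2 + 4·3 + 16)/6 = 30/6 = 5

Forward pass:
ES_Framing = 0; EF_Framing = 2
ES_Roofing = 0; EF_Roofing = 13
ES_Electrical rough-in = max(EF_Framing=2, EF_Roofing=13) = 13; EF_Electrical rough-in = 13+5 = 18
ES_Plumbing rough-in = max(EF_Framing=2, EF_Roofing=13) = 13; EF_Plumbing rough-in = 13+2 = 15
ES_HVAC install = 2; EF_HVAC install = 2+9 = 11
ES_Insulation = max(EF_Framing=2, EF_Roofing=13) = 13; EF_Insulation = 13+12 = 25
ES_Drywall = 13; EF_Drywall = 13+6 = 19
ES_Painting = max(EF_Electrical rough-in=18, EF_Drywall=19) = 19; EF_Painting = 19+5 = 24
ES_Flooring = max(EF_Framing=2, EF_Electrical rough-in=18, EF_Plumbing rough-in=15, EF_HVAC install=11, EF_Insulation=25, EF_Painting=24) = 25; EF_Flooring = 25+5 = 30
Expected project duration μ = 30 days. Critical path: Roofing → Insulation → Flooring.

Backward pass:
LF_Flooring = 30; LS_Flooring = 30−5 = 25
LF_Painting = LS_Flooring = 25; LS_Painting = 25−5 = 20
LF_Drywall = LS_Painting = 20; LS_Drywall = 20−6 = 14
LF_Insulation = LS_Flooring = 25; LS_Insulation = 25−12 = 13
LF_HVAC install = LS_Flooring = 25; LS_HVAC install = 25−9 = 16
LF_Plumbing rough-in = LS_Flooring = 25; LS_Plumbing rough-in = 25−2 = 23
LF_Electrical rough-in = min(LS_Painting=20, LS_Flooring=25) = 20; LS_Electrical rough-in = 20−5 = 15
LF_Roofing = min(LS_Electrical rough-in=15, LS_Plumbing rough-in=23, LS_Insulation=13, LS_Drywall=14) = 13; LS_Roofing = 13−13 = 0
LF_Framing = min(LS_Electrical rough-in=15, LS_Plumbing rough-in=23, LS_HVAC install=16, LS_Insulation=13, LS_Flooring=25) = 13; LS_Framing = 13−2 = 11
Slack_Electrical rough-in = LS_Electrical rough-in − ES_Electrical rough-in = 15 − 13 = 2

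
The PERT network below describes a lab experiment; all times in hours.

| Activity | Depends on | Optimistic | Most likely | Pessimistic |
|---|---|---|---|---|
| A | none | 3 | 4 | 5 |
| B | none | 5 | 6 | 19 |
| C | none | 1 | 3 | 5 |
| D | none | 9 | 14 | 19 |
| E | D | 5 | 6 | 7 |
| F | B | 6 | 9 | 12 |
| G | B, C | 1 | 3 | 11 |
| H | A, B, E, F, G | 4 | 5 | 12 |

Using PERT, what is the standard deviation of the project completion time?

te_A = (3 + 4·4 + 5)/6 = 24/6 = 4; σ²_A = ((5−3)/6)² = 0.111
te_B = (5 + 4·6 + 19)/6 = 48/6 = 8; σ²_B = ((19−5)/6)² = 5.444
te_C = (1 + 4·3 + 5)/6 = 18/6 = 3; σ²_C = ((5−1)/6)² = 0.444
te_D = (9 + 4·14 + 19)/6 = 84/6 = 14; σ²_D = ((19−9)/6)² = 2.778
te_E = (5 + 4·6 + 7)/6 = 36/6 = 6; σ²_E = ((7−5)/6)² = 0.111
te_F = (6 + 4·9 + 12)/6 = 54/6 = 9; σ²_F = ((12−6)/6)² = 1.000
te_G = (1 + 4·3 + 11)/6 = 24/6 = 4; σ²_G = ((11−1)/6)² = 2.778
te_H = (4 + 4·5 + 12)/6 = 36/6 = 6; σ²_H = ((12−4)/6)² = 1.778

Forward pass:
ES_A = 0; EF_A = 4
ES_B = 0; EF_B = 8
ES_C = 0; EF_C = 3
ES_D = 0; EF_D = 14
ES_E = 14; EF_E = 14+6 = 20
ES_F = 8; EF_F = 8+9 = 17
ES_G = max(EF_B=8, EF_C=3) = 8; EF_G = 8+4 = 12
ES_H = max(EF_A=4, EF_B=8, EF_E=20, EF_F=17, EF_G=12) = 20; EF_H = 20+6 = 26
Expected project duration μ = 26 hours. Critical path: D → E → H.

Variance along critical path = 2.778 + 0.111 + 1.778 = 4.667
σ = √4.667 = 2.160 hours

2.16 hours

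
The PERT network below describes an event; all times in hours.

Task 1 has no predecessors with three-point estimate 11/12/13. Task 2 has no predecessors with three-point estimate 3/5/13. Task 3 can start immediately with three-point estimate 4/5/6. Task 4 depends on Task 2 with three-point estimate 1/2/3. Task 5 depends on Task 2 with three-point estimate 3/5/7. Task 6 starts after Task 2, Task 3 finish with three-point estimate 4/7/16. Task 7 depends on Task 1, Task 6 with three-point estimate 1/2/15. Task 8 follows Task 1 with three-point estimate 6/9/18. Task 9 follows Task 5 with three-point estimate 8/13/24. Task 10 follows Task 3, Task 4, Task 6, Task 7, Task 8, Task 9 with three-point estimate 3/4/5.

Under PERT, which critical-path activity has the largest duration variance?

Task 9

te_Task 1 = (11 + 4·12 + 13)/6 = 72/6 = 12; σ²_Task 1 = ((13−11)/6)² = 0.111
te_Task 2 = (3 + 4·5 + 13)/6 = 36/6 = 6; σ²_Task 2 = ((13−3)/6)² = 2.778
te_Task 3 = (4 + 4·5 + 6)/6 = 30/6 = 5; σ²_Task 3 = ((6−4)/6)² = 0.111
te_Task 4 = (1 + 4·2 + 3)/6 = 12/6 = 2; σ²_Task 4 = ((3−1)/6)² = 0.111
te_Task 5 = (3 + 4·5 + 7)/6 = 30/6 = 5; σ²_Task 5 = ((7−3)/6)² = 0.444
te_Task 6 = (4 + 4·7 + 16)/6 = 48/6 = 8; σ²_Task 6 = ((16−4)/6)² = 4.000
te_Task 7 = (1 + 4·2 + 15)/6 = 24/6 = 4; σ²_Task 7 = ((15−1)/6)² = 5.444
te_Task 8 = (6 + 4·9 + 18)/6 = 60/6 = 10; σ²_Task 8 = ((18−6)/6)² = 4.000
te_Task 9 = (8 + 4·13 + 24)/6 = 84/6 = 14; σ²_Task 9 = ((24−8)/6)² = 7.111
te_Task 10 = (3 + 4·4 + 5)/6 = 24/6 = 4; σ²_Task 10 = ((5−3)/6)² = 0.111

Forward pass:
ES_Task 1 = 0; EF_Task 1 = 12
ES_Task 2 = 0; EF_Task 2 = 6
ES_Task 3 = 0; EF_Task 3 = 5
ES_Task 4 = 6; EF_Task 4 = 6+2 = 8
ES_Task 5 = 6; EF_Task 5 = 6+5 = 11
ES_Task 6 = max(EF_Task 2=6, EF_Task 3=5) = 6; EF_Task 6 = 6+8 = 14
ES_Task 7 = max(EF_Task 1=12, EF_Task 6=14) = 14; EF_Task 7 = 14+4 = 18
ES_Task 8 = 12; EF_Task 8 = 12+10 = 22
ES_Task 9 = 11; EF_Task 9 = 11+14 = 25
ES_Task 10 = max(EF_Task 3=5, EF_Task 4=8, EF_Task 6=14, EF_Task 7=18, EF_Task 8=22, EF_Task 9=25) = 25; EF_Task 10 = 25+4 = 29
Expected project duration μ = 29 hours. Critical path: Task 2 → Task 5 → Task 9 → Task 10.

Variances on critical path: σ²_Task 2=2.778, σ²_Task 5=0.444, σ²_Task 9=7.111, σ²_Task 10=0.111.
Largest is σ²_Task 9 = 7.111.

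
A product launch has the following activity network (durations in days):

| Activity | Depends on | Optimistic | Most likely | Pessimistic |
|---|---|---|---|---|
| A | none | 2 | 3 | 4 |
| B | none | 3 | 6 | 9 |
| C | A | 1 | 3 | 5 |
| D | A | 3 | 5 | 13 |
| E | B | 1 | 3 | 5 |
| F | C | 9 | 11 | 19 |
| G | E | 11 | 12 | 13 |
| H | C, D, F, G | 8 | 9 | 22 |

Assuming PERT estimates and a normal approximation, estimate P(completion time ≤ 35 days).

te_A = (2 + 4·3 + 4)/6 = 18/6 = 3; σ²_A = ((4−2)/6)² = 0.111
te_B = (3 + 4·6 + 9)/6 = 36/6 = 6; σ²_B = ((9−3)/6)² = 1.000
te_C = (1 + 4·3 + 5)/6 = 18/6 = 3; σ²_C = ((5−1)/6)² = 0.444
te_D = (3 + 4·5 + 13)/6 = 36/6 = 6; σ²_D = ((13−3)/6)² = 2.778
te_E = (1 + 4·3 + 5)/6 = 18/6 = 3; σ²_E = ((5−1)/6)² = 0.444
te_F = (9 + 4·11 + 19)/6 = 72/6 = 12; σ²_F = ((19−9)/6)² = 2.778
te_G = (11 + 4·12 + 13)/6 = 72/6 = 12; σ²_G = ((13−11)/6)² = 0.111
te_H = (8 + 4·9 + 22)/6 = 66/6 = 11; σ²_H = ((22−8)/6)² = 5.444

Forward pass:
ES_A = 0; EF_A = 3
ES_B = 0; EF_B = 6
ES_C = 3; EF_C = 3+3 = 6
ES_D = 3; EF_D = 3+6 = 9
ES_E = 6; EF_E = 6+3 = 9
ES_F = 6; EF_F = 6+12 = 18
ES_G = 9; EF_G = 9+12 = 21
ES_H = max(EF_C=6, EF_D=9, EF_F=18, EF_G=21) = 21; EF_H = 21+11 = 32
Expected project duration μ = 32 days. Critical path: B → E → G → H.

Variance along critical path = 1.000 + 0.444 + 0.111 + 5.444 = 7.000; σ = √7.000 = 2.646 days.
Z = (35 − 32) / 2.646 = 1.134
P(T ≤ 35) = Φ(1.134) ≈ 0.872

0.872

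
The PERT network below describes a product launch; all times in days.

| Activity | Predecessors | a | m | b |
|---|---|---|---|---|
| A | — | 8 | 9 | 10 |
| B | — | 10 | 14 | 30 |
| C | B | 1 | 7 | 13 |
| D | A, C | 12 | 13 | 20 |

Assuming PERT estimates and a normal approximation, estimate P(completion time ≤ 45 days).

0.974

te_A = (8 + 4·9 + 10)/6 = 54/6 = 9; σ²_A = ((10−8)/6)² = 0.111
te_B = (10 + 4·14 + 30)/6 = 96/6 = 16; σ²_B = ((30−10)/6)² = 11.111
te_C = (1 + 4·7 + 13)/6 = 42/6 = 7; σ²_C = ((13−1)/6)² = 4.000
te_D = (12 + 4·13 + 20)/6 = 84/6 = 14; σ²_D = ((20−12)/6)² = 1.778

Forward pass:
ES_A = 0; EF_A = 9
ES_B = 0; EF_B = 16
ES_C = 16; EF_C = 16+7 = 23
ES_D = max(EF_A=9, EF_C=23) = 23; EF_D = 23+14 = 37
Expected project duration μ = 37 days. Critical path: B → C → D.

Variance along critical path = 11.111 + 4.000 + 1.778 = 16.889; σ = √16.889 = 4.110 days.
Z = (45 − 37) / 4.110 = 1.947
P(T ≤ 45) = Φ(1.947) ≈ 0.974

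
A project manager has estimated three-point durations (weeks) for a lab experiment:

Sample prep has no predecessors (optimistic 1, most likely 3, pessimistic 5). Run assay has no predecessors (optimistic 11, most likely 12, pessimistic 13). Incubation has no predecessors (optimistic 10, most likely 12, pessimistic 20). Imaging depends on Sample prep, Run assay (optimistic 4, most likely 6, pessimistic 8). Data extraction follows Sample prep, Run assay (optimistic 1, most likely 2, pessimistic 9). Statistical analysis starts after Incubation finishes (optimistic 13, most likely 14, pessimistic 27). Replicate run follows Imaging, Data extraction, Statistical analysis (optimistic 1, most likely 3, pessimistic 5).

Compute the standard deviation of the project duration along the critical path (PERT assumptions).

te_Sample prep = (1 + 4·3 + 5)/6 = 18/6 = 3; σ²_Sample prep = ((5−1)/6)² = 0.444
te_Run assay = (11 + 4·12 + 13)/6 = 72/6 = 12; σ²_Run assay = ((13−11)/6)² = 0.111
te_Incubation = (10 + 4·12 + 20)/6 = 78/6 = 13; σ²_Incubation = ((20−10)/6)² = 2.778
te_Imaging = (4 + 4·6 + 8)/6 = 36/6 = 6; σ²_Imaging = ((8−4)/6)² = 0.444
te_Data extraction = (1 + 4·2 + 9)/6 = 18/6 = 3; σ²_Data extraction = ((9−1)/6)² = 1.778
te_Statistical analysis = (13 + 4·14 + 27)/6 = 96/6 = 16; σ²_Statistical analysis = ((27−13)/6)² = 5.444
te_Replicate run = (1 + 4·3 + 5)/6 = 18/6 = 3; σ²_Replicate run = ((5−1)/6)² = 0.444

Forward pass:
ES_Sample prep = 0; EF_Sample prep = 3
ES_Run assay = 0; EF_Run assay = 12
ES_Incubation = 0; EF_Incubation = 13
ES_Imaging = max(EF_Sample prep=3, EF_Run assay=12) = 12; EF_Imaging = 12+6 = 18
ES_Data extraction = max(EF_Sample prep=3, EF_Run assay=12) = 12; EF_Data extraction = 12+3 = 15
ES_Statistical analysis = 13; EF_Statistical analysis = 13+16 = 29
ES_Replicate run = max(EF_Imaging=18, EF_Data extraction=15, EF_Statistical analysis=29) = 29; EF_Replicate run = 29+3 = 32
Expected project duration μ = 32 weeks. Critical path: Incubation → Statistical analysis → Replicate run.

Variance along critical path = 2.778 + 5.444 + 0.444 = 8.667
σ = √8.667 = 2.944 weeks

2.94 weeks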